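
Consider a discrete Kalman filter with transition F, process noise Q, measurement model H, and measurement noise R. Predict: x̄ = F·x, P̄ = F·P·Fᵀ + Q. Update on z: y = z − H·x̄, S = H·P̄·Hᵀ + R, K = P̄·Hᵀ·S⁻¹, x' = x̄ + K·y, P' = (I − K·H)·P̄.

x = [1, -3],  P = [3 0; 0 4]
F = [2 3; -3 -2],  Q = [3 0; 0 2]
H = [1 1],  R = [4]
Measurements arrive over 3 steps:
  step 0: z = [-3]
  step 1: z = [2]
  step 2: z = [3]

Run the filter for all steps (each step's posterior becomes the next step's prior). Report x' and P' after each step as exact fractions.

step 0: x̄ = F·x = [-7, 3]
step 0: P̄ = F·P·Fᵀ + Q = [51 -42; -42 45]
step 0: y = z − H·x̄ = [1]
step 0: S = H·P̄·Hᵀ + R = [16]
step 0: K = P̄·Hᵀ·S⁻¹ = [9/16; 3/16]
step 0: x' = x̄ + K·y = [-103/16, 51/16]
step 0: P' = (I − K·H)·P̄ = [735/16 -699/16; -699/16 711/16]
step 1: x̄ = F·x = [-53/16, 207/16]
step 1: P̄ = F·P·Fᵀ + Q = [999/16 411/16; 411/16 1103/16]
step 1: y = z − H·x̄ = [-61/8]
step 1: S = H·P̄·Hᵀ + R = [747/4]
step 1: K = P̄·Hᵀ·S⁻¹ = [235/498; 757/1494]
step 1: x' = x̄ + K·y = [-6883/996, 27113/2988]
step 1: P' = (I − K·H)·P̄ = [6923/332 -18889/996; -18889/996 62723/2988]
step 2: x̄ = F·x = [4449/332, 7721/2988]
step 2: P̄ = F·P·Fᵀ + Q = [15855/332 -1501/332; -1501/332 137627/2988]
step 2: y = z − H·x̄ = [-19399/1494]
step 2: S = H·P̄·Hᵀ + R = [66314/747]
step 2: K = P̄·Hᵀ·S⁻¹ = [64593/132628; 62059/132628]
step 2: x' = x̄ + K·y = [1877161/265256, -926201/265256]
step 2: P' = (I − K·H)·P̄ = [7082223/265256 -6565479/265256; -6565479/265256 7061951/265256]

step 0: x' = [-103/16, 51/16], P' = [735/16 -699/16; -699/16 711/16]
step 1: x' = [-6883/996, 27113/2988], P' = [6923/332 -18889/996; -18889/996 62723/2988]
step 2: x' = [1877161/265256, -926201/265256], P' = [7082223/265256 -6565479/265256; -6565479/265256 7061951/265256]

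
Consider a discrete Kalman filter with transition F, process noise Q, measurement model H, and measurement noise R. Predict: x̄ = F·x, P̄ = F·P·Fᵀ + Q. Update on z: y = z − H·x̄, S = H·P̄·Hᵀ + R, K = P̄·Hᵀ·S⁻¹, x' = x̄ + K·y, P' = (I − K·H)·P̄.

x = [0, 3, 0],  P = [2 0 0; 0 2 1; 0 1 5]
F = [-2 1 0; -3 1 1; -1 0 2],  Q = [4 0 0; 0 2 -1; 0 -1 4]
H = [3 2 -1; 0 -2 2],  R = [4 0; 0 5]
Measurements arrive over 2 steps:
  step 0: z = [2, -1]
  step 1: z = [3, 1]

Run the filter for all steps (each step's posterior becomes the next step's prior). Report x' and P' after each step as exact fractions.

step 0: x̄ = F·x = [3, 3, 0]
step 0: P̄ = F·P·Fᵀ + Q = [14 15 6; 15 29 17; 6 17 26]
step 0: y = z − H·x̄ = [-13, 5]
step 0: S = H·P̄·Hᵀ + R = [348 -120; -120 89]
step 0: K = P̄·Hᵀ·S⁻¹ = [619/2762 138/1381; 2387/8286 164/1381; 2237/8286 782/1381]
step 0: x' = x̄ + K·y = [1619/2762, -1253/8286, -5621/8286]
step 0: P' = (I − K·H)·P̄ = [1391/1381 -2590/1381 -2245/1381; -2590/1381 29314/4143 30544/4143; -2245/1381 30544/4143 36409/4143]
step 1: x̄ = F·x = [-10967/8286, -21445/8286, -16099/8286]
step 1: P̄ = F·P·Fᵀ + Q = [93658/4143 137216/4143 104144/4143; 137216/4143 259684/4143 197197/4143; 104144/4143 197197/4143 193321/4143]
step 1: y = z − H·x̄ = [42275/4143, -401/1381]
step 1: S = H·P̄·Hᵀ + R = [2324491/4143 -146876/1381; -146876/1381 85053/1381]
step 1: K = P̄·Hᵀ·S⁻¹ = [2306398/10699755 3627608/32099265; 559699/1689435 417194/5068305; 10267091/32099265 50264356/96297795]
step 1: x' = x̄ + K·y = [54129179/64198530, 7790027/10136610, 225202363/192595590]
step 1: P' = (I − K·H)·P̄ = [9970886/10699755 -2789062/1689435 -43923158/32099265; -2789062/1689435 32860931/5068305 33903916/5068305; -43923158/32099265 33903916/5068305 769835294/96297795]

step 0: x' = [1619/2762, -1253/8286, -5621/8286], P' = [1391/1381 -2590/1381 -2245/1381; -2590/1381 29314/4143 30544/4143; -2245/1381 30544/4143 36409/4143]
step 1: x' = [54129179/64198530, 7790027/10136610, 225202363/192595590], P' = [9970886/10699755 -2789062/1689435 -43923158/32099265; -2789062/1689435 32860931/5068305 33903916/5068305; -43923158/32099265 33903916/5068305 769835294/96297795]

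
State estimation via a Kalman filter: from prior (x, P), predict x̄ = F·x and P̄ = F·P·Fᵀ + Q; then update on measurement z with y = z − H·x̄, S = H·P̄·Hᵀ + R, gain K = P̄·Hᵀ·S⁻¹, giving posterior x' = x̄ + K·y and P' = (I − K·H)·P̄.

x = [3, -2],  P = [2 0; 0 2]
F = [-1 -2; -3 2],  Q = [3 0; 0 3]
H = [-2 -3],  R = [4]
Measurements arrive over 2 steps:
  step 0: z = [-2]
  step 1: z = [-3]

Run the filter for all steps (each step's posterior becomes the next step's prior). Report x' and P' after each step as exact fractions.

step 0: x' = [1073/293, -572/293], P' = [3409/293 -2246/293; -2246/293 1608/293]
step 1: x' = [-221111/265172, 201681/132586], P' = [2642963/530344 -889051/265172; -889051/265172 357835/132586]

step 0: x̄ = F·x = [1, -13]
step 0: P̄ = F·P·Fᵀ + Q = [13 -2; -2 29]
step 0: y = z − H·x̄ = [-39]
step 0: S = H·P̄·Hᵀ + R = [293]
step 0: K = P̄·Hᵀ·S⁻¹ = [-20/293; -83/293]
step 0: x' = x̄ + K·y = [1073/293, -572/293]
step 0: P' = (I − K·H)·P̄ = [3409/293 -2246/293; -2246/293 1608/293]
step 1: x̄ = F·x = [71/293, -4363/293]
step 1: P̄ = F·P·Fᵀ + Q = [1736/293 -5189/293; -5189/293 64944/293]
step 1: y = z − H·x̄ = [-13826/293]
step 1: S = H·P̄·Hᵀ + R = [530344/293]
step 1: K = P̄·Hᵀ·S⁻¹ = [12095/530344; -92227/265172]
step 1: x' = x̄ + K·y = [-221111/265172, 201681/132586]
step 1: P' = (I − K·H)·P̄ = [2642963/530344 -889051/265172; -889051/265172 357835/132586]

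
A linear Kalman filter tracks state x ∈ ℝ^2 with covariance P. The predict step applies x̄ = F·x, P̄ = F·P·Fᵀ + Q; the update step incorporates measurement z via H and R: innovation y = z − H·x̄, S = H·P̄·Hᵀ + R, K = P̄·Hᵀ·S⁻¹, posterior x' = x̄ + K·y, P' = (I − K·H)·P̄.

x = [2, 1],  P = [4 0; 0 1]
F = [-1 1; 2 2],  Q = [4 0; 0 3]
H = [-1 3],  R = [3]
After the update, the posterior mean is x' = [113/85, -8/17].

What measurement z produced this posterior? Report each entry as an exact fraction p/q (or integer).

z = [-3]

x̄ = F·x = [-1, 6]
P̄ = F·P·Fᵀ + Q = [9 -6; -6 23]
S = H·P̄·Hᵀ + R = [255]
K = P̄·Hᵀ·S⁻¹ = [-9/85; 5/17]
x' − x̄ = [198/85, -110/17] = K·y
y = (KᵀK)⁻¹·Kᵀ·(x' − x̄) = [-22]
z = y + H·x̄ = [-22] + [19] = [-3]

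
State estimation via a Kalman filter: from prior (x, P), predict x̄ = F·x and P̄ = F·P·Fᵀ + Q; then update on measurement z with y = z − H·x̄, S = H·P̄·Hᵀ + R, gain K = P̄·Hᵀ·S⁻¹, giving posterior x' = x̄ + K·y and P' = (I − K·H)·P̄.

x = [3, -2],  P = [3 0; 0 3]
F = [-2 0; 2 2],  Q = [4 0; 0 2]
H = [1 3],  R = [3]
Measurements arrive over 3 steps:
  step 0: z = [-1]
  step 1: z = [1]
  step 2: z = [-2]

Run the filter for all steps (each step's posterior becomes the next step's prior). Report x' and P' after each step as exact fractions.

step 0: x' = [-1066/181, 296/181], P' = [2496/181 -852/181; -852/181 350/181]
step 1: x' = [11480/3233, -16414/16165], P' = [101364/3233 -35592/3233; -35592/3233 67534/16165]
step 2: x' = [153512/218399, -2001024/2402389], P' = [8924604/218399 -3143448/218399; -3143448/218399 12928734/2402389]

step 0: x̄ = F·x = [-6, 2]
step 0: P̄ = F·P·Fᵀ + Q = [16 -12; -12 26]
step 0: y = z − H·x̄ = [-1]
step 0: S = H·P̄·Hᵀ + R = [181]
step 0: K = P̄·Hᵀ·S⁻¹ = [-20/181; 66/181]
step 0: x' = x̄ + K·y = [-1066/181, 296/181]
step 0: P' = (I − K·H)·P̄ = [2496/181 -852/181; -852/181 350/181]
step 1: x̄ = F·x = [2132/181, -1540/181]
step 1: P̄ = F·P·Fᵀ + Q = [10708/181 -6576/181; -6576/181 4930/181]
step 1: y = z − H·x̄ = [2669/181]
step 1: S = H·P̄·Hᵀ + R = [16165/181]
step 1: K = P̄·Hᵀ·S⁻¹ = [-1804/3233; 8214/16165]
step 1: x' = x̄ + K·y = [11480/3233, -16414/16165]
step 1: P' = (I − K·H)·P̄ = [101364/3233 -35592/3233; -35592/3233 67534/16165]
step 2: x̄ = F·x = [-22960/3233, 81972/16165]
step 2: P̄ = F·P·Fᵀ + Q = [418388/3233 -263088/3233; -263088/3233 906066/16165]
step 2: y = z − H·x̄ = [-163446/16165]
step 2: S = H·P̄·Hᵀ + R = [2402389/16165]
step 2: K = P̄·Hᵀ·S⁻¹ = [-168580/218399; 1402758/2402389]
step 2: x' = x̄ + K·y = [153512/218399, -2001024/2402389]
step 2: P' = (I − K·H)·P̄ = [8924604/218399 -3143448/218399; -3143448/218399 12928734/2402389]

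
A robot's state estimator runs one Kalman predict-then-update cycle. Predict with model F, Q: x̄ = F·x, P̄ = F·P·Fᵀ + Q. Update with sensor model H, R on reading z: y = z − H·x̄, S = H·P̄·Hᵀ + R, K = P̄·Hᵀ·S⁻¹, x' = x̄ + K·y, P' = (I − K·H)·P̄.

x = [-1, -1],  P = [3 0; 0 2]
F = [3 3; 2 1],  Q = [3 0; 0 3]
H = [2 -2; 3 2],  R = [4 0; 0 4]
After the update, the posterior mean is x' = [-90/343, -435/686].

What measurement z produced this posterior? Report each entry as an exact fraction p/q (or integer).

z = [1, -2]

x̄ = F·x = [-6, -3]
P̄ = F·P·Fᵀ + Q = [48 24; 24 17]
S = H·P̄·Hᵀ + R = [72 172; 172 792]
K = P̄·Hᵀ·S⁻¹ = [312/1715 348/1715; -893/3430 653/3430]
x' − x̄ = [1968/343, 1623/686] = K·y
y = (KᵀK)⁻¹·Kᵀ·(x' − x̄) = [7, 22]
z = y + H·x̄ = [7, 22] + [-6, -24] = [1, -2]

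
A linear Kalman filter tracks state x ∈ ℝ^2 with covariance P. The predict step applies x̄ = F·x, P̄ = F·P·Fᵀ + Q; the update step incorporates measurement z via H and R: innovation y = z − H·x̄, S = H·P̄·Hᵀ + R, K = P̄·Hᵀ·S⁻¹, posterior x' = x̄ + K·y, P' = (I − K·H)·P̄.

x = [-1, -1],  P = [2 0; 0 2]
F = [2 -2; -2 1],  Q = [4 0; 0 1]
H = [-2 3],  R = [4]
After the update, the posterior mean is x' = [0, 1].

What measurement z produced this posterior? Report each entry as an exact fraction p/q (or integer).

z = [3]

x̄ = F·x = [0, 1]
P̄ = F·P·Fᵀ + Q = [20 -12; -12 11]
S = H·P̄·Hᵀ + R = [327]
K = P̄·Hᵀ·S⁻¹ = [-76/327; 19/109]
x' − x̄ = [0, 0] = K·y
y = (KᵀK)⁻¹·Kᵀ·(x' − x̄) = [0]
z = y + H·x̄ = [0] + [3] = [3]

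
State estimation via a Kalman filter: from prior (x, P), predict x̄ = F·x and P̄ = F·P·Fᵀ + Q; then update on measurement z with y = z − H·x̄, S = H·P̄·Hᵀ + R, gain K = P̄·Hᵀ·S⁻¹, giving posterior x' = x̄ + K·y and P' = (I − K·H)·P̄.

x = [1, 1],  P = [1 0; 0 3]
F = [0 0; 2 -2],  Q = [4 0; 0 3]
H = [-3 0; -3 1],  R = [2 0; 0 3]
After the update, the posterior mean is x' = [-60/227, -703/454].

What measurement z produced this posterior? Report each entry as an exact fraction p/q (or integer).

x̄ = F·x = [0, 0]
P̄ = F·P·Fᵀ + Q = [4 0; 0 19]
S = H·P̄·Hᵀ + R = [38 36; 36 58]
K = P̄·Hᵀ·S⁻¹ = [-66/227 -6/227; -171/227 361/454]
x' − x̄ = [-60/227, -703/454] = K·y
y = (KᵀK)⁻¹·Kᵀ·(x' − x̄) = [1, -1]
z = y + H·x̄ = [1, -1] + [0, 0] = [1, -1]

z = [1, -1]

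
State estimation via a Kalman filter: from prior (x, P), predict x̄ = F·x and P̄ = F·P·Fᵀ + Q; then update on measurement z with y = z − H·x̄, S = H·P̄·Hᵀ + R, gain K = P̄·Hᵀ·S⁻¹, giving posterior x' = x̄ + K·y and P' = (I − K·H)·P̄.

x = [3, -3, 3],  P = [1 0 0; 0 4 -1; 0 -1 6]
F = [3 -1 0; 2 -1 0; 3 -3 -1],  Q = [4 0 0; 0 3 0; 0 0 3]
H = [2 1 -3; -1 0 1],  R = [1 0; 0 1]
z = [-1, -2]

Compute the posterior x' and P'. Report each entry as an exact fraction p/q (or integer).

x̄ = F·x = [12, 9, 15]
P̄ = F·P·Fᵀ + Q = [17 10 20; 10 11 17; 20 17 48]
y = z − H·x̄ = [11, -5]
S = H·P̄·Hᵀ + R = [210 -71; -71 26]
K = P̄·Hᵀ·S⁻¹ = [-203/419 -506/419; -23/419 50/419; -274/419 -297/419]
x' = x̄ + K·y = [5325/419, 3268/419, 4756/419]
P' = (I − K·H)·P̄ = [5393/419 3672/419 4887/419; 3672/419 3799/419 3722/419; 4887/419 3722/419 4590/419]

x' = [5325/419, 3268/419, 4756/419]
P' = [5393/419 3672/419 4887/419; 3672/419 3799/419 3722/419; 4887/419 3722/419 4590/419]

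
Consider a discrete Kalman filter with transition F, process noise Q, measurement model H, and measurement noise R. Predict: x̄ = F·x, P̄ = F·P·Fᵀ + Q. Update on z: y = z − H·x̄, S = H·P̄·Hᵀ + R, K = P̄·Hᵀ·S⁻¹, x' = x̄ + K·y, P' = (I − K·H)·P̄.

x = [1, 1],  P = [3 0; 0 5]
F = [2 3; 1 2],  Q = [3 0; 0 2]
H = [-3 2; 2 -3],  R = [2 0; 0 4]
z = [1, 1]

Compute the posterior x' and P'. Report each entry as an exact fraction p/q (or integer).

x̄ = F·x = [5, 3]
P̄ = F·P·Fᵀ + Q = [60 36; 36 25]
y = z − H·x̄ = [10, 0]
S = H·P̄·Hᵀ + R = [210 -42; -42 37]
K = P̄·Hᵀ·S⁻¹ = [-582/1001 -48/143; -1136/3003 -73/143]
x' = x̄ + K·y = [-815/1001, -2351/3003]
P' = (I − K·H)·P̄ = [1236/1001 1272/1001; 1272/1001 4588/3003]

x' = [-815/1001, -2351/3003]
P' = [1236/1001 1272/1001; 1272/1001 4588/3003]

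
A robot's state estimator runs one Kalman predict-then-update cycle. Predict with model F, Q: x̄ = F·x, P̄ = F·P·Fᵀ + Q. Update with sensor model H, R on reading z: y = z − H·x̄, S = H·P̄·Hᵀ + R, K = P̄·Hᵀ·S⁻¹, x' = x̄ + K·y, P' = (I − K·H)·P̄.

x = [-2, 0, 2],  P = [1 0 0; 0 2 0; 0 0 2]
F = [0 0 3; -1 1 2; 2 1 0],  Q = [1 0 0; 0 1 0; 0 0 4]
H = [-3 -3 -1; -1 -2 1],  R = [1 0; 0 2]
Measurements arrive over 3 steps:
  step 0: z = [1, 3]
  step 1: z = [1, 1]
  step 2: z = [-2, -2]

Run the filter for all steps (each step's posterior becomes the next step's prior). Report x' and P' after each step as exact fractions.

step 0: x̄ = F·x = [6, 6, -4]
step 0: P̄ = F·P·Fᵀ + Q = [19 12 0; 12 12 0; 0 0 10]
step 0: y = z − H·x̄ = [33, 25]
step 0: S = H·P̄·Hᵀ + R = [506 227; 227 127]
step 0: K = P̄·Hᵀ·S⁻¹ = [-2050/12733 -647/12733; -972/12733 -1872/12733; -3540/12733 7330/12733]
step 0: x' = x̄ + K·y = [-1061/1819, -354/1819, 2214/1819]
step 0: P' = (I − K·H)·P̄ = [23456/12733 -18096/12733 -14030/12733; -18096/12733 15420/12733 9000/12733; -14030/12733 9000/12733 18630/12733]
step 1: x̄ = F·x = [6642/1819, 5135/1819, -2476/1819]
step 1: P̄ = F·P·Fᵀ + Q = [180403/12733 180870/12733 -57180/12733; 180870/12733 254441/12733 -87708/12733; -57180/12733 -87708/12733 87792/12733]
step 1: y = z − H·x̄ = [34674/1819, 21207/1819]
step 1: S = H·P̄·Hᵀ + R = [6400453/12733 3809961/12733; 3809961/12733 2500097/12733]
step 1: K = P̄·Hᵀ·S⁻¹ = [-1112463/5835037 296536/5835037; -1312941/23340148 -5257307/23340148; -6939687/29175185 14314371/29175185]
step 1: x' = x̄ + K·y = [3557676/5835037, -20431537/23340148, -5112479/29175185]
step 1: P' = (I − K·H)·P̄ = [6933254/5835037 -5442725/5835037 -3359124/5835037; -5442725/5835037 19782231/23340148 1819737/5835037; -3359124/5835037 1819737/5835037 30030492/29175185]
step 2: x̄ = F·x = [-15337437/29175185, -214211037/116700740, 8029871/23340148]
step 2: P̄ = F·P·Fᵀ + Q = [299449613/29175185 257865867/29175185 -14695533/5835037; 257865867/29175185 1466782727/116700740 -96642789/23340148; -14695533/5835037 -96642789/23340148 136991287/23340148]
step 2: y = z − H·x̄ = [-50996724/5835037, -763322657/116700740]
step 2: S = H·P̄·Hᵀ + R = [1934324129/5835037 1103167088/5835037; 1103167088/5835037 14629818247/116700740]
step 2: K = P̄·Hᵀ·S⁻¹ = [-129511437953/678531765459 30452985584/678531765459; -37996575784/678531765459 -149006816879/678531765459; -161377906001/678531765459 333598152125/678531765459]
step 2: x' = x̄ + K·y = [576002983633/678531765459, 61227581066/678531765459, -538175888855/678531765459]
step 2: P' = (I − K·H)·P̄ = [796169932880/678531765459 -623214852947/678531765459 -389353801846/678531765459; -623214852947/678531765459 565773924266/678531765459 210319361827/678531765459; -389353801846/678531765459 210319361827/678531765459 698481226058/678531765459]

step 0: x' = [-1061/1819, -354/1819, 2214/1819], P' = [23456/12733 -18096/12733 -14030/12733; -18096/12733 15420/12733 9000/12733; -14030/12733 9000/12733 18630/12733]
step 1: x' = [3557676/5835037, -20431537/23340148, -5112479/29175185], P' = [6933254/5835037 -5442725/5835037 -3359124/5835037; -5442725/5835037 19782231/23340148 1819737/5835037; -3359124/5835037 1819737/5835037 30030492/29175185]
step 2: x' = [576002983633/678531765459, 61227581066/678531765459, -538175888855/678531765459], P' = [796169932880/678531765459 -623214852947/678531765459 -389353801846/678531765459; -623214852947/678531765459 565773924266/678531765459 210319361827/678531765459; -389353801846/678531765459 210319361827/678531765459 698481226058/678531765459]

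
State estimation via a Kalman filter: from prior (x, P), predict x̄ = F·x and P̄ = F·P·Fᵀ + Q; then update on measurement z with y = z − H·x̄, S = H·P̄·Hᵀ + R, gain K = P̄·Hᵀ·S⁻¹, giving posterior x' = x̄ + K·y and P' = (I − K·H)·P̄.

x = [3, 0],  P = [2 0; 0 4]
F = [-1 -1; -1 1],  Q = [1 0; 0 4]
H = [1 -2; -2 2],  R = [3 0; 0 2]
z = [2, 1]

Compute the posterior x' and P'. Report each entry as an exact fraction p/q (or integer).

x̄ = F·x = [-3, -3]
P̄ = F·P·Fᵀ + Q = [7 -2; -2 10]
y = z − H·x̄ = [-1, 1]
S = H·P̄·Hᵀ + R = [58 -66; -66 86]
K = P̄·Hᵀ·S⁻¹ = [-121/316 -159/316; -77/158 -15/158]
x' = x̄ + K·y = [-493/158, -206/79]
P' = (I − K·H)·P̄ = [681/316 261/158; 261/158 123/79]

x' = [-493/158, -206/79]
P' = [681/316 261/158; 261/158 123/79]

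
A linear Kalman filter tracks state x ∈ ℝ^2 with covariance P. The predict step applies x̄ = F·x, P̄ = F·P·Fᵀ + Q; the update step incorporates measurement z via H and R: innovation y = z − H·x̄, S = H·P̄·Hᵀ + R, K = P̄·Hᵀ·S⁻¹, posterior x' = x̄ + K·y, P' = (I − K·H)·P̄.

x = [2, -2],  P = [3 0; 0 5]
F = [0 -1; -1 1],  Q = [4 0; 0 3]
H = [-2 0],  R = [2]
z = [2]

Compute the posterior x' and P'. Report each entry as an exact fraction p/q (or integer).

x' = [-16/19, -46/19]
P' = [9/19 -5/19; -5/19 159/19]

x̄ = F·x = [2, -4]
P̄ = F·P·Fᵀ + Q = [9 -5; -5 11]
y = z − H·x̄ = [6]
S = H·P̄·Hᵀ + R = [38]
K = P̄·Hᵀ·S⁻¹ = [-9/19; 5/19]
x' = x̄ + K·y = [-16/19, -46/19]
P' = (I − K·H)·P̄ = [9/19 -5/19; -5/19 159/19]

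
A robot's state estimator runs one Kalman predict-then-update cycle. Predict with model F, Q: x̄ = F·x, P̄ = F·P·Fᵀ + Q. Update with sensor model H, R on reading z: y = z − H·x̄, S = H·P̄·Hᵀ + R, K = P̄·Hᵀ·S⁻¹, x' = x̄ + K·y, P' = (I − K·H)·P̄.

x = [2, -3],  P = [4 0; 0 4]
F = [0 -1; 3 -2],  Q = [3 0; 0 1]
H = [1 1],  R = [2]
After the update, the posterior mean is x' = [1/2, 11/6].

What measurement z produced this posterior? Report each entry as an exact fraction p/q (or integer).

x̄ = F·x = [3, 12]
P̄ = F·P·Fᵀ + Q = [7 8; 8 53]
S = H·P̄·Hᵀ + R = [78]
K = P̄·Hᵀ·S⁻¹ = [5/26; 61/78]
x' − x̄ = [-5/2, -61/6] = K·y
y = (KᵀK)⁻¹·Kᵀ·(x' − x̄) = [-13]
z = y + H·x̄ = [-13] + [15] = [2]

z = [2]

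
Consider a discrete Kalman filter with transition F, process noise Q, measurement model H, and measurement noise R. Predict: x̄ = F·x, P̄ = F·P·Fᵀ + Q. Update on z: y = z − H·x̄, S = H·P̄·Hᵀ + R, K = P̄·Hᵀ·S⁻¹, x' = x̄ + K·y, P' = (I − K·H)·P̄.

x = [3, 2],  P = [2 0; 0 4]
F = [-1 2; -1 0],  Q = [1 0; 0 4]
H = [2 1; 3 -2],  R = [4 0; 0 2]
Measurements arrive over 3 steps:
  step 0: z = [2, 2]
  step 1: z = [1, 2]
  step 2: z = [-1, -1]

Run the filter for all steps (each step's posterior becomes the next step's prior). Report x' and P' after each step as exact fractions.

step 0: x' = [2124/3131, -424/3131], P' = [1066/3131 1108/3131; 1108/3131 2444/3131]
step 1: x' = [504836/1371991, -566399/1371991], P' = [407074/1371991 405300/1371991; 405300/1371991 956140/1371991]
step 2: x' = [-100725791/190182073, -51754593/190182073], P' = [56287742/190182073 56104012/190182073; 56104012/190182073 397417660/570546219]

step 0: x̄ = F·x = [1, -3]
step 0: P̄ = F·P·Fᵀ + Q = [19 2; 2 6]
step 0: y = z − H·x̄ = [3, -7]
step 0: S = H·P̄·Hᵀ + R = [94 100; 100 173]
step 0: K = P̄·Hᵀ·S⁻¹ = [810/3131 491/3131; 1165/3131 -782/3131]
step 0: x' = x̄ + K·y = [2124/3131, -424/3131]
step 0: P' = (I − K·H)·P̄ = [1066/3131 1108/3131; 1108/3131 2444/3131]
step 1: x̄ = F·x = [-2972/3131, -2124/3131]
step 1: P̄ = F·P·Fᵀ + Q = [9541/3131 -1150/3131; -1150/3131 13590/3131]
step 1: y = z − H·x̄ = [11199/3131, 10930/3131]
step 1: S = H·P̄·Hᵀ + R = [59678/3131 31216/3131; 31216/3131 160291/3131]
step 1: K = P̄·Hᵀ·S⁻¹ = [304862/1371991 205311/1371991; 441685/1371991 -348190/1371991]
step 1: x' = x̄ + K·y = [504836/1371991, -566399/1371991]
step 1: P' = (I − K·H)·P̄ = [407074/1371991 405300/1371991; 405300/1371991 956140/1371991]
step 2: x̄ = F·x = [-1637634/1371991, -504836/1371991]
step 2: P̄ = F·P·Fᵀ + Q = [3982425/1371991 -403526/1371991; -403526/1371991 5895038/1371991]
step 2: y = z − H·x̄ = [2408113/1371991, 2531239/1371991]
step 2: S = H·P̄·Hᵀ + R = [25698598/1371991 12508000/1371991; 12508000/1371991 67008271/1371991]
step 2: K = P̄·Hᵀ·S⁻¹ = [795658/3588341 28327601/190182073; 3462461/10765023 -144949606/570546219]
step 2: x' = x̄ + K·y = [-100725791/190182073, -51754593/190182073]
step 2: P' = (I − K·H)·P̄ = [56287742/190182073 56104012/190182073; 56104012/190182073 397417660/570546219]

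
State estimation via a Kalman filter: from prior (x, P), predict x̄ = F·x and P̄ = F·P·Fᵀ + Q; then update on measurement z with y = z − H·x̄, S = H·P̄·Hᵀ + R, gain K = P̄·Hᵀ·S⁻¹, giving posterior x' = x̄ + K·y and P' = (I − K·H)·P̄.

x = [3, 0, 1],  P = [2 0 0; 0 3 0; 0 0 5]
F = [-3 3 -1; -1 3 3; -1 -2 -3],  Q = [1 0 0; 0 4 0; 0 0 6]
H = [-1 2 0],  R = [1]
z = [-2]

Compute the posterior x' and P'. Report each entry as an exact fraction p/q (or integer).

x̄ = F·x = [-10, 0, -6]
P̄ = F·P·Fᵀ + Q = [51 18 3; 18 78 -61; 3 -61 65]
y = z − H·x̄ = [-12]
S = H·P̄·Hᵀ + R = [292]
K = P̄·Hᵀ·S⁻¹ = [-15/292; 69/146; -125/292]
x' = x̄ + K·y = [-685/73, -414/73, -63/73]
P' = (I − K·H)·P̄ = [14667/292 3663/146 -999/292; 3663/146 933/73 -281/146; -999/292 -281/146 3355/292]

x' = [-685/73, -414/73, -63/73]
P' = [14667/292 3663/146 -999/292; 3663/146 933/73 -281/146; -999/292 -281/146 3355/292]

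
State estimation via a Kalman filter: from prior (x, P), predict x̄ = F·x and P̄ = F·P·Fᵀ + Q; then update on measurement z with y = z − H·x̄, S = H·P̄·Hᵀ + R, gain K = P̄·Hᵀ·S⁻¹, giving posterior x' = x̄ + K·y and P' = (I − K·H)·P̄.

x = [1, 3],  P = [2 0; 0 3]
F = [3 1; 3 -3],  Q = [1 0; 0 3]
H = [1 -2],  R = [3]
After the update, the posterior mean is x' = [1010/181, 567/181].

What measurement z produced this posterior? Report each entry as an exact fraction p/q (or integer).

x̄ = F·x = [6, -6]
P̄ = F·P·Fᵀ + Q = [22 9; 9 48]
S = H·P̄·Hᵀ + R = [181]
K = P̄·Hᵀ·S⁻¹ = [4/181; -87/181]
x' − x̄ = [-76/181, 1653/181] = K·y
y = (KᵀK)⁻¹·Kᵀ·(x' − x̄) = [-19]
z = y + H·x̄ = [-19] + [18] = [-1]

z = [-1]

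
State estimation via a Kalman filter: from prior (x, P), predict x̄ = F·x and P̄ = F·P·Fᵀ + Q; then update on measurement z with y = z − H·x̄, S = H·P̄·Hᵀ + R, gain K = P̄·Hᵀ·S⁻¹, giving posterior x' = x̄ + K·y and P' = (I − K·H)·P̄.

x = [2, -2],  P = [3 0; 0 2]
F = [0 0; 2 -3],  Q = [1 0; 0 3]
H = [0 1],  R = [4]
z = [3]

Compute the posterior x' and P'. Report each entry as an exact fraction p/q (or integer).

x' = [0, 139/37]
P' = [1 0; 0 132/37]

x̄ = F·x = [0, 10]
P̄ = F·P·Fᵀ + Q = [1 0; 0 33]
y = z − H·x̄ = [-7]
S = H·P̄·Hᵀ + R = [37]
K = P̄·Hᵀ·S⁻¹ = [0; 33/37]
x' = x̄ + K·y = [0, 139/37]
P' = (I − K·H)·P̄ = [1 0; 0 132/37]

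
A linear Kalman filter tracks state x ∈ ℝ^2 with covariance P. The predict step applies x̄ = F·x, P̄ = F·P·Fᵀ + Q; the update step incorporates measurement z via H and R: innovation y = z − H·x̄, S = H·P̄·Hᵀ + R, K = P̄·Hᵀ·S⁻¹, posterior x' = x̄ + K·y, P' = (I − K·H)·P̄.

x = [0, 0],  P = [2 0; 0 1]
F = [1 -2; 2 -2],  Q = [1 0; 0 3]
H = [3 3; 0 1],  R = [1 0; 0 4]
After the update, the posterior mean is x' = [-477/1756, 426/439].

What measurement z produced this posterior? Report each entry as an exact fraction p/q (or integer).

x̄ = F·x = [0, 0]
P̄ = F·P·Fᵀ + Q = [7 8; 8 15]
S = H·P̄·Hᵀ + R = [343 69; 69 19]
K = P̄·Hᵀ·S⁻¹ = [303/1756 -361/1756; 69/439 96/439]
x' − x̄ = [-477/1756, 426/439] = K·y
y = (KᵀK)⁻¹·Kᵀ·(x' − x̄) = [2, 3]
z = y + H·x̄ = [2, 3] + [0, 0] = [2, 3]

z = [2, 3]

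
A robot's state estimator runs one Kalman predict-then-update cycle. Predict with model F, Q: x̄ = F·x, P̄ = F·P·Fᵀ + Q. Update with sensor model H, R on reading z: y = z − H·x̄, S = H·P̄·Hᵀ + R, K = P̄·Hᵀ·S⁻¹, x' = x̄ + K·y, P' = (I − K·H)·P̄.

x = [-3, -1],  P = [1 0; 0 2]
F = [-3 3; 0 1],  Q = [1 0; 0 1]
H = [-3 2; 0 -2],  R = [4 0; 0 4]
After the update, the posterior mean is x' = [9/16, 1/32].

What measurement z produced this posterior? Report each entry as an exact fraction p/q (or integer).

z = [-1, -2]

x̄ = F·x = [6, -1]
P̄ = F·P·Fᵀ + Q = [28 6; 6 3]
S = H·P̄·Hᵀ + R = [196 24; 24 16]
K = P̄·Hᵀ·S⁻¹ = [-27/80 -39/160; -3/160 -111/320]
x' − x̄ = [-87/16, 33/32] = K·y
y = (KᵀK)⁻¹·Kᵀ·(x' − x̄) = [19, -4]
z = y + H·x̄ = [19, -4] + [-20, 2] = [-1, -2]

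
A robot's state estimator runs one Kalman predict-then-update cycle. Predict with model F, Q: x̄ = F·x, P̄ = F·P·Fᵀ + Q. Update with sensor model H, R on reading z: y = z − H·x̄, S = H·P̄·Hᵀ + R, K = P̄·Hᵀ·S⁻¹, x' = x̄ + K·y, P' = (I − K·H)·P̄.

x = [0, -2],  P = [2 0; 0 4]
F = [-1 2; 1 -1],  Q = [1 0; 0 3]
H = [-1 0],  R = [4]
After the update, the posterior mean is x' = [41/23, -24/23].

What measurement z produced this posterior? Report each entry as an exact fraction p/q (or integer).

x̄ = F·x = [-4, 2]
P̄ = F·P·Fᵀ + Q = [19 -10; -10 9]
S = H·P̄·Hᵀ + R = [23]
K = P̄·Hᵀ·S⁻¹ = [-19/23; 10/23]
x' − x̄ = [133/23, -70/23] = K·y
y = (KᵀK)⁻¹·Kᵀ·(x' − x̄) = [-7]
z = y + H·x̄ = [-7] + [4] = [-3]

z = [-3]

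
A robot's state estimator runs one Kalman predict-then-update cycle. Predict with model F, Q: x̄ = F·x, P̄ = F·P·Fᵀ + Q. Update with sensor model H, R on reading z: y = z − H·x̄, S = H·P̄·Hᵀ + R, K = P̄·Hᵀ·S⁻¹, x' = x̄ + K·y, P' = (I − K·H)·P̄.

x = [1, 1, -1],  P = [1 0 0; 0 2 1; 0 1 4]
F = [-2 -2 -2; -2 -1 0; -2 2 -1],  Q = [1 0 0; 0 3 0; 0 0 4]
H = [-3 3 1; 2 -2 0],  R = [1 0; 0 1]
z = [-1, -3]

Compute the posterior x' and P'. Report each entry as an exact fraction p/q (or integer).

x' = [-1331/287, -977/287, -1254/287]
P' = [2648/287 2572/287 33/41; 2572/287 2559/287 53/287; 33/41 53/287 773/287]

x̄ = F·x = [-2, -3, 1]
P̄ = F·P·Fᵀ + Q = [37 10 2; 10 9 1; 2 1 16]
y = z − H·x̄ = [1, -5]
S = H·P̄·Hᵀ + R = [245 -154; -154 105]
K = P̄·Hᵀ·S⁻¹ = [3/287 152/287; 2/41 26/287; 239/287 356/287]
x' = x̄ + K·y = [-1331/287, -977/287, -1254/287]
P' = (I − K·H)·P̄ = [2648/287 2572/287 33/41; 2572/287 2559/287 53/287; 33/41 53/287 773/287]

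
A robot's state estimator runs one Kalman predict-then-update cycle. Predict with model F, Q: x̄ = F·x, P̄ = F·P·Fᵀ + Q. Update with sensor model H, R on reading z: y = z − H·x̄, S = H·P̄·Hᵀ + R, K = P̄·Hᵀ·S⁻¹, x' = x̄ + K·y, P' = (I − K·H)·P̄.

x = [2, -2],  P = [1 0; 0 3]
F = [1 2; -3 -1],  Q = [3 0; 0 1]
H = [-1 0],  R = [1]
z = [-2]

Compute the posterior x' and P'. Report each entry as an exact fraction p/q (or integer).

x' = [30/17, -104/17]
P' = [16/17 -9/17; -9/17 140/17]

x̄ = F·x = [-2, -4]
P̄ = F·P·Fᵀ + Q = [16 -9; -9 13]
y = z − H·x̄ = [-4]
S = H·P̄·Hᵀ + R = [17]
K = P̄·Hᵀ·S⁻¹ = [-16/17; 9/17]
x' = x̄ + K·y = [30/17, -104/17]
P' = (I − K·H)·P̄ = [16/17 -9/17; -9/17 140/17]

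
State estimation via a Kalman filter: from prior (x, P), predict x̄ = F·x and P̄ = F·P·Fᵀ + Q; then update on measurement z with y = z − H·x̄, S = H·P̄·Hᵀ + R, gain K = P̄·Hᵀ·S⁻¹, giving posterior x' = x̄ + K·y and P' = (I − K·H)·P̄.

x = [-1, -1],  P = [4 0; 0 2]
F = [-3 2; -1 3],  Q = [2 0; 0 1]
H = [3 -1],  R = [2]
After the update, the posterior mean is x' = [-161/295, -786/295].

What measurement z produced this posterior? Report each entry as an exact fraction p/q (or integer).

z = [1]

x̄ = F·x = [1, -2]
P̄ = F·P·Fᵀ + Q = [46 24; 24 23]
S = H·P̄·Hᵀ + R = [295]
K = P̄·Hᵀ·S⁻¹ = [114/295; 49/295]
x' − x̄ = [-456/295, -196/295] = K·y
y = (KᵀK)⁻¹·Kᵀ·(x' − x̄) = [-4]
z = y + H·x̄ = [-4] + [5] = [1]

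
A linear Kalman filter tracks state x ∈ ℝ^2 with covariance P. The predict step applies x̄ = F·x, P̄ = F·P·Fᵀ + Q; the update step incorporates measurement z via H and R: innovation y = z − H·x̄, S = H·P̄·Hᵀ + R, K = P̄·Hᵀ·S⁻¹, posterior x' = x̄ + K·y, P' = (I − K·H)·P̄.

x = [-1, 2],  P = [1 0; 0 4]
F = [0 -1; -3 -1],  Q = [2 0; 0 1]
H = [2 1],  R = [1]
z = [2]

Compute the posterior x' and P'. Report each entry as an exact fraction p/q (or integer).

x' = [-6/11, 3]
P' = [74/55 -12/5; -12/5 26/5]

x̄ = F·x = [-2, 1]
P̄ = F·P·Fᵀ + Q = [6 4; 4 14]
y = z − H·x̄ = [5]
S = H·P̄·Hᵀ + R = [55]
K = P̄·Hᵀ·S⁻¹ = [16/55; 2/5]
x' = x̄ + K·y = [-6/11, 3]
P' = (I − K·H)·P̄ = [74/55 -12/5; -12/5 26/5]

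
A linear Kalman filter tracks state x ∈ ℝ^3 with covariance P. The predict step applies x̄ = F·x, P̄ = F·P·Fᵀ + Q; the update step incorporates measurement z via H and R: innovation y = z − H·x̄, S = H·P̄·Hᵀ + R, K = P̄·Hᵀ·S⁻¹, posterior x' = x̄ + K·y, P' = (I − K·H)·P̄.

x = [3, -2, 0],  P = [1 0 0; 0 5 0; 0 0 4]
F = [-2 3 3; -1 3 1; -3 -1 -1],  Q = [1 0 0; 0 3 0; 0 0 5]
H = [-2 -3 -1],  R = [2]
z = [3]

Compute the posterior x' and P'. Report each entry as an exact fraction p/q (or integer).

x' = [776/687, 663/458, -13303/1374]
P' = [5290/687 -757/229 -3439/687; -757/229 1567/458 -1499/458; -3439/687 -1499/458 27113/1374]

x̄ = F·x = [-12, -9, -7]
P̄ = F·P·Fᵀ + Q = [86 59 -21; 59 53 -16; -21 -16 23]
y = z − H·x̄ = [-55]
S = H·P̄·Hᵀ + R = [1374]
K = P̄·Hᵀ·S⁻¹ = [-164/687; -87/458; 67/1374]
x' = x̄ + K·y = [776/687, 663/458, -13303/1374]
P' = (I − K·H)·P̄ = [5290/687 -757/229 -3439/687; -757/229 1567/458 -1499/458; -3439/687 -1499/458 27113/1374]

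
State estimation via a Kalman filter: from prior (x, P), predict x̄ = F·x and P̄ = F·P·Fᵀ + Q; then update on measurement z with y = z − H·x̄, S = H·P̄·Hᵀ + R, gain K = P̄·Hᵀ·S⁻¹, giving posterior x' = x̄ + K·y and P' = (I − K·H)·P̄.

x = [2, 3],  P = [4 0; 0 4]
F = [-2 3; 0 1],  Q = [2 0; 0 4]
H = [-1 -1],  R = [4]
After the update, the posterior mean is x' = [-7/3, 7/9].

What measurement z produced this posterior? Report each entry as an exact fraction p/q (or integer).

x̄ = F·x = [5, 3]
P̄ = F·P·Fᵀ + Q = [54 12; 12 8]
S = H·P̄·Hᵀ + R = [90]
K = P̄·Hᵀ·S⁻¹ = [-11/15; -2/9]
x' − x̄ = [-22/3, -20/9] = K·y
y = (KᵀK)⁻¹·Kᵀ·(x' − x̄) = [10]
z = y + H·x̄ = [10] + [-8] = [2]

z = [2]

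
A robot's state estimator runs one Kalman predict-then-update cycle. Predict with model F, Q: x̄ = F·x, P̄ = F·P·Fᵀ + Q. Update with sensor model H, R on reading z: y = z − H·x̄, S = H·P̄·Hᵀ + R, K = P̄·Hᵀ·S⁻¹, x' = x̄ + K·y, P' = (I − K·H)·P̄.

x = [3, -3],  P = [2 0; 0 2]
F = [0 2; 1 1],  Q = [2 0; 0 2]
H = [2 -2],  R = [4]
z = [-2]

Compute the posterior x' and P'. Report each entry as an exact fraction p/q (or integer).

x' = [-8/3, -10/9]
P' = [6 16/3; 16/3 50/9]

x̄ = F·x = [-6, 0]
P̄ = F·P·Fᵀ + Q = [10 4; 4 6]
y = z − H·x̄ = [10]
S = H·P̄·Hᵀ + R = [36]
K = P̄·Hᵀ·S⁻¹ = [1/3; -1/9]
x' = x̄ + K·y = [-8/3, -10/9]
P' = (I − K·H)·P̄ = [6 16/3; 16/3 50/9]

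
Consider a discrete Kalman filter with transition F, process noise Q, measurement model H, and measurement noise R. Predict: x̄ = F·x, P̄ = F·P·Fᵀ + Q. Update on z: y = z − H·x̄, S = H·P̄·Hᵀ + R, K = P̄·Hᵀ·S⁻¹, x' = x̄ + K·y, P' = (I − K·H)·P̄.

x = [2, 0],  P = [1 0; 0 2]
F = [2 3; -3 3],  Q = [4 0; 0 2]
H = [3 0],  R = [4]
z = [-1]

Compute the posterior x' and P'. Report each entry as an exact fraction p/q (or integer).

x' = [-31/119, -948/119]
P' = [52/119 24/119; 24/119 2803/119]

x̄ = F·x = [4, -6]
P̄ = F·P·Fᵀ + Q = [26 12; 12 29]
y = z − H·x̄ = [-13]
S = H·P̄·Hᵀ + R = [238]
K = P̄·Hᵀ·S⁻¹ = [39/119; 18/119]
x' = x̄ + K·y = [-31/119, -948/119]
P' = (I − K·H)·P̄ = [52/119 24/119; 24/119 2803/119]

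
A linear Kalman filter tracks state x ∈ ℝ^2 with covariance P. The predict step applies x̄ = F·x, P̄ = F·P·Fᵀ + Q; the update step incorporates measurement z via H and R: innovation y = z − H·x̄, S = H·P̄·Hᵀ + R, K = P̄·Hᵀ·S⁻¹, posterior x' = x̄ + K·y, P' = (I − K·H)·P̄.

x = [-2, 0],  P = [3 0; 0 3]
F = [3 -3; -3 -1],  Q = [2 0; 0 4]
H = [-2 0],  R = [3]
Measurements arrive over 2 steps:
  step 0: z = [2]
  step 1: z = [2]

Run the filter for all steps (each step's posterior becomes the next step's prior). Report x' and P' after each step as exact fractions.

step 0: x̄ = F·x = [-6, 6]
step 0: P̄ = F·P·Fᵀ + Q = [56 -18; -18 34]
step 0: y = z − H·x̄ = [-10]
step 0: S = H·P̄·Hᵀ + R = [227]
step 0: K = P̄·Hᵀ·S⁻¹ = [-112/227; 36/227]
step 0: x' = x̄ + K·y = [-242/227, 1002/227]
step 0: P' = (I − K·H)·P̄ = [168/227 -54/227; -54/227 6422/227]
step 1: x̄ = F·x = [-3732/227, -276/227]
step 1: P̄ = F·P·Fᵀ + Q = [60736/227 17430/227; 17430/227 8518/227]
step 1: y = z − H·x̄ = [-7010/227]
step 1: S = H·P̄·Hᵀ + R = [243625/227]
step 1: K = P̄·Hᵀ·S⁻¹ = [-121472/243625; -6972/48725]
step 1: x' = x̄ + K·y = [-50828/48725, 31212/9745]
step 1: P' = (I − K·H)·P̄ = [182208/243625 10458/48725; 10458/48725 151538/9745]

step 0: x' = [-242/227, 1002/227], P' = [168/227 -54/227; -54/227 6422/227]
step 1: x' = [-50828/48725, 31212/9745], P' = [182208/243625 10458/48725; 10458/48725 151538/9745]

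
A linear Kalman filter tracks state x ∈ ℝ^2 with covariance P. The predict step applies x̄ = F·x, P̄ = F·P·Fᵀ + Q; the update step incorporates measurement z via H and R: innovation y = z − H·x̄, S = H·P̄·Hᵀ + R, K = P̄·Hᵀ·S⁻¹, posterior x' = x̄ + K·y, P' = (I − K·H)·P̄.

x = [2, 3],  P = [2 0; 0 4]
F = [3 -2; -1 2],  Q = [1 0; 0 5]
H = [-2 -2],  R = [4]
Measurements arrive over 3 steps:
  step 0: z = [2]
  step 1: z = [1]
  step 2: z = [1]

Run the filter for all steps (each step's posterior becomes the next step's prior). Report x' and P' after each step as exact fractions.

step 0: x̄ = F·x = [0, 4]
step 0: P̄ = F·P·Fᵀ + Q = [35 -22; -22 23]
step 0: y = z − H·x̄ = [10]
step 0: S = H·P̄·Hᵀ + R = [60]
step 0: K = P̄·Hᵀ·S⁻¹ = [-13/30; -1/30]
step 0: x' = x̄ + K·y = [-13/3, 11/3]
step 0: P' = (I − K·H)·P̄ = [356/15 -343/15; -343/15 344/15]
step 1: x̄ = F·x = [-61/3, 35/3]
step 1: P̄ = F·P·Fᵀ + Q = [8711/15 -5188/15; -5188/15 3179/15]
step 1: y = z − H·x̄ = [-49/3]
step 1: S = H·P̄·Hᵀ + R = [6116/15]
step 1: K = P̄·Hᵀ·S⁻¹ = [-3523/3058; 2009/3058]
step 1: x' = x̄ + K·y = [-4637/3058, 2863/3058]
step 1: P' = (I − K·H)·P̄ = [60506/1529 -56983/1529; -56983/1529 54974/1529]
step 2: x̄ = F·x = [-19637/3058, 10363/3058]
step 2: P̄ = F·P·Fᵀ + Q = [1449775/1529 -857278/1529; -857278/1529 515979/1529]
step 2: y = z − H·x̄ = [-7745/1529]
step 2: S = H·P̄·Hᵀ + R = [1010908/1529]
step 2: K = P̄·Hᵀ·S⁻¹ = [-592497/505454; 341299/505454]
step 2: x' = x̄ + K·y = [-122273/252727, -7963/252727]
step 2: P' = (I − K·H)·P̄ = [10035704/252727 -9443207/252727; -9443207/252727 9101908/252727]

step 0: x' = [-13/3, 11/3], P' = [356/15 -343/15; -343/15 344/15]
step 1: x' = [-4637/3058, 2863/3058], P' = [60506/1529 -56983/1529; -56983/1529 54974/1529]
step 2: x' = [-122273/252727, -7963/252727], P' = [10035704/252727 -9443207/252727; -9443207/252727 9101908/252727]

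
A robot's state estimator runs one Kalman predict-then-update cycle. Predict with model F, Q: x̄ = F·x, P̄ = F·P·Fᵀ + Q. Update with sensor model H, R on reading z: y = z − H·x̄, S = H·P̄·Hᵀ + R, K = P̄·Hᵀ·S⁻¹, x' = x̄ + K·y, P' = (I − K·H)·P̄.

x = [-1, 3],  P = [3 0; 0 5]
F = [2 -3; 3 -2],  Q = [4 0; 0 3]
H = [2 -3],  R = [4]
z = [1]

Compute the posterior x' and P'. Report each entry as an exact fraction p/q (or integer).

x̄ = F·x = [-11, -9]
P̄ = F·P·Fᵀ + Q = [61 48; 48 50]
y = z − H·x̄ = [-4]
S = H·P̄·Hᵀ + R = [122]
K = P̄·Hᵀ·S⁻¹ = [-11/61; -27/61]
x' = x̄ + K·y = [-627/61, -441/61]
P' = (I − K·H)·P̄ = [3479/61 2334/61; 2334/61 1592/61]

x' = [-627/61, -441/61]
P' = [3479/61 2334/61; 2334/61 1592/61]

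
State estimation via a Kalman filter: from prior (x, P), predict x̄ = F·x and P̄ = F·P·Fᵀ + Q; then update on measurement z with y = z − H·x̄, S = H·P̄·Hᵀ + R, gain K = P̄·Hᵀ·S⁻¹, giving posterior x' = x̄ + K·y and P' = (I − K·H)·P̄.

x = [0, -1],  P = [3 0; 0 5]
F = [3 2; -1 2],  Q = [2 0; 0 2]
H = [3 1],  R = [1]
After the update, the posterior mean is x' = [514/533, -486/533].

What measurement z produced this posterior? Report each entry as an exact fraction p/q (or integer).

z = [2]

x̄ = F·x = [-2, -2]
P̄ = F·P·Fᵀ + Q = [49 11; 11 25]
S = H·P̄·Hᵀ + R = [533]
K = P̄·Hᵀ·S⁻¹ = [158/533; 58/533]
x' − x̄ = [1580/533, 580/533] = K·y
y = (KᵀK)⁻¹·Kᵀ·(x' − x̄) = [10]
z = y + H·x̄ = [10] + [-8] = [2]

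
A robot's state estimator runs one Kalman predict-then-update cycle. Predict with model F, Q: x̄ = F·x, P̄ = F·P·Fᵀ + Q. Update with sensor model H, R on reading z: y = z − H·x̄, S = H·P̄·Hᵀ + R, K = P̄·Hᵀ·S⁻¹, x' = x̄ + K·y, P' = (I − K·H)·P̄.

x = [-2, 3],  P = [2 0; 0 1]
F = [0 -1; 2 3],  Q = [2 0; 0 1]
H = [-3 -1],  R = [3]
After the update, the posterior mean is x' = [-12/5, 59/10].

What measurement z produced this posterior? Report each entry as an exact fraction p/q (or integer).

z = [1]

x̄ = F·x = [-3, 5]
P̄ = F·P·Fᵀ + Q = [3 -3; -3 18]
S = H·P̄·Hᵀ + R = [30]
K = P̄·Hᵀ·S⁻¹ = [-1/5; -3/10]
x' − x̄ = [3/5, 9/10] = K·y
y = (KᵀK)⁻¹·Kᵀ·(x' − x̄) = [-3]
z = y + H·x̄ = [-3] + [4] = [1]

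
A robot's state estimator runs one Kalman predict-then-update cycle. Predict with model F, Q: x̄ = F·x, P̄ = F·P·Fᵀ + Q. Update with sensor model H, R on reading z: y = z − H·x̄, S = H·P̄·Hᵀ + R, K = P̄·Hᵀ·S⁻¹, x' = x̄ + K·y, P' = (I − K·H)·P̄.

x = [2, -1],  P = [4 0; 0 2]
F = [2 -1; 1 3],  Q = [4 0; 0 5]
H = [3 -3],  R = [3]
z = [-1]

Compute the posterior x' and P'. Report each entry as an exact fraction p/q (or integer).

x' = [75/34, 339/136]
P' = [224/17 443/34; 443/34 1797/136]

x̄ = F·x = [5, -1]
P̄ = F·P·Fᵀ + Q = [22 2; 2 27]
y = z − H·x̄ = [-19]
S = H·P̄·Hᵀ + R = [408]
K = P̄·Hᵀ·S⁻¹ = [5/34; -25/136]
x' = x̄ + K·y = [75/34, 339/136]
P' = (I − K·H)·P̄ = [224/17 443/34; 443/34 1797/136]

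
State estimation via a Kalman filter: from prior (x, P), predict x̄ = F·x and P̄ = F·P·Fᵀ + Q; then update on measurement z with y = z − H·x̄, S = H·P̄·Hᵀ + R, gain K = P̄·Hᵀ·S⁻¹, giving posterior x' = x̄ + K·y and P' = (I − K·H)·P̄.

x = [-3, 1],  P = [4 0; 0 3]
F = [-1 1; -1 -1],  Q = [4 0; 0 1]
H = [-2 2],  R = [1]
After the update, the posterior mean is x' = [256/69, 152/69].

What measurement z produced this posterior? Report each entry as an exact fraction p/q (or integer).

z = [-3]

x̄ = F·x = [4, 2]
P̄ = F·P·Fᵀ + Q = [11 1; 1 8]
S = H·P̄·Hᵀ + R = [69]
K = P̄·Hᵀ·S⁻¹ = [-20/69; 14/69]
x' − x̄ = [-20/69, 14/69] = K·y
y = (KᵀK)⁻¹·Kᵀ·(x' − x̄) = [1]
z = y + H·x̄ = [1] + [-4] = [-3]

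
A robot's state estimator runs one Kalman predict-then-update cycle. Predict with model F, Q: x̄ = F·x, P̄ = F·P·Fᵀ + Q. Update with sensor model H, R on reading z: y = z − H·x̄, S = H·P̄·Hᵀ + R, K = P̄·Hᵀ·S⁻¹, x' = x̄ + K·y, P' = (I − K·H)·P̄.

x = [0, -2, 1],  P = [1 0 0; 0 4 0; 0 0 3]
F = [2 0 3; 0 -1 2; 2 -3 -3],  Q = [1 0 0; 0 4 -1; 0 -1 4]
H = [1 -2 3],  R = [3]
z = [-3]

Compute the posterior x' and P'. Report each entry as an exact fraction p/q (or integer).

x' = [2395/628, 2813/628, 114/157]
P' = [14767/628 8165/628 112/157; 8165/628 10711/628 1094/157; 112/157 1094/157 743/157]

x̄ = F·x = [3, 4, 3]
P̄ = F·P·Fᵀ + Q = [32 18 -23; 18 20 -7; -23 -7 71]
y = z − H·x̄ = [-7]
S = H·P̄·Hᵀ + R = [628]
K = P̄·Hᵀ·S⁻¹ = [-73/628; -43/628; 51/157]
x' = x̄ + K·y = [2395/628, 2813/628, 114/157]
P' = (I − K·H)·P̄ = [14767/628 8165/628 112/157; 8165/628 10711/628 1094/157; 112/157 1094/157 743/157]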